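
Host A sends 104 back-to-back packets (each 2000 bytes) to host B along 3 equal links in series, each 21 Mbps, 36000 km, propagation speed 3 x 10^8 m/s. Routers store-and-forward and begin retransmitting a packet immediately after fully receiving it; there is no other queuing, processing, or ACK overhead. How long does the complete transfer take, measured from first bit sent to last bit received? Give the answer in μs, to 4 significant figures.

Per-hop transmission t_tx = L/R = 16000/21000000 = 761.905 μs.
Per-hop propagation t_prop = 36000000/300000000 = 120000 μs.
Pipeline fill: first packet needs 3·t_tx to clear all hops; remaining 103 packets each add one t_tx.
Total = (3+104-1)·t_tx + 3·t_prop = 106·761.905 + 3·120000 = 440800 μs.

440800 μs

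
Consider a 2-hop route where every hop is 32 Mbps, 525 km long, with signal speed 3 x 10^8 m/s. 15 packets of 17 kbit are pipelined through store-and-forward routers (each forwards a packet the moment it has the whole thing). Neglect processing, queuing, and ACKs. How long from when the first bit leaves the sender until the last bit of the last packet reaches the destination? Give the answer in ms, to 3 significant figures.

12.0 ms

Per-hop transmission t_tx = L/R = 17000/32000000 = 0.53125 ms.
Per-hop propagation t_prop = 525000/300000000 = 1.75 ms.
Pipeline fill: first packet needs 2·t_tx to clear all hops; remaining 14 packets each add one t_tx.
Total = (2+15-1)·t_tx + 2·t_prop = 16·0.53125 + 2·1.75 = 12.0 ms.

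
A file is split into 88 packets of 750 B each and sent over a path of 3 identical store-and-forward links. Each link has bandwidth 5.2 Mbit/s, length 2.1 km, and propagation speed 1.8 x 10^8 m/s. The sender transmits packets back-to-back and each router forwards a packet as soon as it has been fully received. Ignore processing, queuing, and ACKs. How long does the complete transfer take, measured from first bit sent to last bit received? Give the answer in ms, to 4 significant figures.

103.9 ms

Per-hop transmission t_tx = L/R = 6000/5200000 = 1.15385 ms.
Per-hop propagation t_prop = 2100/180000000 = 0.0116667 ms.
Pipeline fill: first packet needs 3·t_tx to clear all hops; remaining 87 packets each add one t_tx.
Total = (3+88-1)·t_tx + 3·t_prop = 90·1.15385 + 3·0.0116667 = 103.9 ms.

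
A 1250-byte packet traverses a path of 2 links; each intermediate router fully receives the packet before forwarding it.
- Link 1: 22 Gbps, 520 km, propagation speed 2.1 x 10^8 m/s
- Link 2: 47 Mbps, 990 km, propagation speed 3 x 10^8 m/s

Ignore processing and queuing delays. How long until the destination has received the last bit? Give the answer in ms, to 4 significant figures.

L = 1250 × 8 = 10000 bits.
Transmission delays (L/R per hop): 0.000454545, 0.212766 ms; sum = 0.213221 ms.
Propagation delays (d/s per hop): 2.47619, 3.3 ms; sum = 5.77619 ms.
End-to-end = 5.989 ms.

5.989 ms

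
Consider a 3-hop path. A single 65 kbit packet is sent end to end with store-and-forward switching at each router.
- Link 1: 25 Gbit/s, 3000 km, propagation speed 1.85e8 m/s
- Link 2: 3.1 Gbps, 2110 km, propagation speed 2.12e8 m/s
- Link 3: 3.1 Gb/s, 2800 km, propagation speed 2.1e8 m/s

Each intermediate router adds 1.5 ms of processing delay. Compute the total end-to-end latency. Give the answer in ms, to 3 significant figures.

L = 65000 bits.
Transmission delays (L/R per hop): 0.0026, 0.0209677, 0.0209677 ms; sum = 0.0445355 ms.
Propagation delays (d/s per hop): 16.2162, 9.95283, 13.3333 ms; sum = 39.5024 ms.
Processing at 2 router(s): 2 × 1.5 ms = 3 ms.
End-to-end = 42.5 ms.

42.5 ms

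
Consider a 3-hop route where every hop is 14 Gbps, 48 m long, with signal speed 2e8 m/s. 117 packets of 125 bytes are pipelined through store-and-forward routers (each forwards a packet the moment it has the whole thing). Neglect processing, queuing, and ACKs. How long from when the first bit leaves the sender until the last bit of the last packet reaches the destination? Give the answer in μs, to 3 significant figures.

9.22 μs

Per-hop transmission t_tx = L/R = 1000/14000000000 = 0.0714286 μs.
Per-hop propagation t_prop = 48/200000000 = 0.24 μs.
Pipeline fill: first packet needs 3·t_tx to clear all hops; remaining 116 packets each add one t_tx.
Total = (3+117-1)·t_tx + 3·t_prop = 119·0.0714286 + 3·0.24 = 9.22 μs.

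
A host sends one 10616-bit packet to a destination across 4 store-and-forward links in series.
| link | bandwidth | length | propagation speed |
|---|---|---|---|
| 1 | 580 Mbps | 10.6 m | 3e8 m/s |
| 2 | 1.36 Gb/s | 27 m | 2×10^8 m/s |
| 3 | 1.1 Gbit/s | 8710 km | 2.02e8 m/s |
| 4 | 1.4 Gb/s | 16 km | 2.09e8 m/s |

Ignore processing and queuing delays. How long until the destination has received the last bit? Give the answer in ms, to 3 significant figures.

43.2 ms

Transmission delays (L/R per hop): 0.0183034, 0.00780588, 0.00965091, 0.00758286 ms; sum = 0.0433431 ms.
Propagation delays (d/s per hop): 3.53333e-05, 0.000135, 43.1188, 0.076555 ms; sum = 43.1955 ms.
End-to-end = 43.2 ms.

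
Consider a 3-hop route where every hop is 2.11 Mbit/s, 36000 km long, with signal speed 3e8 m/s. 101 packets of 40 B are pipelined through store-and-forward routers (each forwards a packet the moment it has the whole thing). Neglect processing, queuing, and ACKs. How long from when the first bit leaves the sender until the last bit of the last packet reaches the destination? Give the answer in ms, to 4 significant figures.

375.6 ms

Per-hop transmission t_tx = L/R = 320/2110000 = 0.151659 ms.
Per-hop propagation t_prop = 36000000/300000000 = 120 ms.
Pipeline fill: first packet needs 3·t_tx to clear all hops; remaining 100 packets each add one t_tx.
Total = (3+101-1)·t_tx + 3·t_prop = 103·0.151659 + 3·120 = 375.6 ms.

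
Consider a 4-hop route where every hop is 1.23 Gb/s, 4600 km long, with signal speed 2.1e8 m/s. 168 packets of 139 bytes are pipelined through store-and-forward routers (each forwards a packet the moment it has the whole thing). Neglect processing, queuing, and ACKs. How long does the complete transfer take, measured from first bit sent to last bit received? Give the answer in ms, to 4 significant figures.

87.77 ms

Per-hop transmission t_tx = L/R = 1112/1230000000 = 0.000904065 ms.
Per-hop propagation t_prop = 4600000/210000000 = 21.9048 ms.
Pipeline fill: first packet needs 4·t_tx to clear all hops; remaining 167 packets each add one t_tx.
Total = (4+168-1)·t_tx + 4·t_prop = 171·0.000904065 + 4·21.9048 = 87.77 ms.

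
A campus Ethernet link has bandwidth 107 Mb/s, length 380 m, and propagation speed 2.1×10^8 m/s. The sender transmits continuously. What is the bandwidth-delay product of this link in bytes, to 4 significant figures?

Propagation delay = 380 / 210000000 = 1.80952e-06 s.
BDP = R × t_prop = 107000000 × 1.80952e-06 = 193.619 bits.
In bytes: 193.619/8 = 24.20 bytes.

24.20 bytes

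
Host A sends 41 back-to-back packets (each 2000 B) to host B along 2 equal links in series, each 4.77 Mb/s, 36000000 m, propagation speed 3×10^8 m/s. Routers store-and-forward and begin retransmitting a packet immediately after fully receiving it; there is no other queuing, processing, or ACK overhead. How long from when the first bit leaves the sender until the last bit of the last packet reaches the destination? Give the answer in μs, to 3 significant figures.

Per-hop transmission t_tx = L/R = 16000/4770000 = 3354.3 μs.
Per-hop propagation t_prop = 36000000/300000000 = 120000 μs.
Pipeline fill: first packet needs 2·t_tx to clear all hops; remaining 40 packets each add one t_tx.
Total = (2+41-1)·t_tx + 2·t_prop = 42·3354.3 + 2·120000 = 381000 μs.

381000 μs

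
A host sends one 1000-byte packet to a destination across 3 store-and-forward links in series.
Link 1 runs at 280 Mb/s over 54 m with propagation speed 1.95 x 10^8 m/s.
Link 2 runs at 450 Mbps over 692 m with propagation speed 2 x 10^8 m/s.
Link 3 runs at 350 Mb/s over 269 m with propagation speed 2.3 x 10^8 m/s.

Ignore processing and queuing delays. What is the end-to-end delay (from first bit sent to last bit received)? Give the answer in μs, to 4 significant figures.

74.11 μs

L = 1000 × 8 = 8000 bits.
Transmission delays (L/R per hop): 28.5714, 17.7778, 22.8571 μs; sum = 69.2063 μs.
Propagation delays (d/s per hop): 0.276923, 3.46, 1.16957 μs; sum = 4.90649 μs.
End-to-end = 74.11 μs.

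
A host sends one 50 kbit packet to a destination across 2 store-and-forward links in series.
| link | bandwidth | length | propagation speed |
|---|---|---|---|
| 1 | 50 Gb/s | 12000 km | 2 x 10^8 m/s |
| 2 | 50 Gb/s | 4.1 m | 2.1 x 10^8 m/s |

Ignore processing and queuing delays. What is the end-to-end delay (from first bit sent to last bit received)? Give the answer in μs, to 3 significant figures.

L = 50000 bits.
Transmission delay per hop = L/R = 50000/50000000000 = 1 μs; 2 hops → 2 μs.
Propagation delays (d/s per hop): 60000, 0.0195238 μs; sum = 60000 μs.
End-to-end = 60000 μs.

60000 μs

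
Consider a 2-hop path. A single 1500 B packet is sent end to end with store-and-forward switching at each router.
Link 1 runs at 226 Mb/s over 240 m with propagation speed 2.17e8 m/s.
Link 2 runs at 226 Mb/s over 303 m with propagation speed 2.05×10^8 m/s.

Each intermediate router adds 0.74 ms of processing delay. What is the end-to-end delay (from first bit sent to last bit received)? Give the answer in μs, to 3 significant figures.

849 μs

L = 1500 × 8 = 12000 bits.
Transmission delay per hop = L/R = 12000/226000000 = 53.0973 μs; 2 hops → 106.195 μs.
Propagation delays (d/s per hop): 1.10599, 1.47805 μs; sum = 2.58404 μs.
Processing at 1 router(s): 1 × 0.74 ms = 740 μs.
End-to-end = 849 μs.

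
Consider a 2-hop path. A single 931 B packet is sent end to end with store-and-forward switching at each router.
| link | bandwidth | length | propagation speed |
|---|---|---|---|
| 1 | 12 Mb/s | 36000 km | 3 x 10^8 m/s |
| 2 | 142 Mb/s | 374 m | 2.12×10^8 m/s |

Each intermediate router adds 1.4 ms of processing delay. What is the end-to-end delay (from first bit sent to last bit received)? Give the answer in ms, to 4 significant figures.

122.1 ms

L = 931 × 8 = 7448 bits.
Transmission delays (L/R per hop): 0.620667, 0.0524507 ms; sum = 0.673117 ms.
Propagation delays (d/s per hop): 120, 0.00176415 ms; sum = 120.002 ms.
Processing at 1 router(s): 1 × 1.4 ms = 1.4 ms.
End-to-end = 122.1 ms.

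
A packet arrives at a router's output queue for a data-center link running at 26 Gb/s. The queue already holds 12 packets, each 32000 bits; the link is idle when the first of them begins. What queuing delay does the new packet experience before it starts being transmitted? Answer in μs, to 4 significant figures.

Each queued packet: L/R = 32000/26000000000 = 1.23077 μs.
12 queued → 14.7692 μs.
Queuing delay = 14.77 μs.

14.77 μs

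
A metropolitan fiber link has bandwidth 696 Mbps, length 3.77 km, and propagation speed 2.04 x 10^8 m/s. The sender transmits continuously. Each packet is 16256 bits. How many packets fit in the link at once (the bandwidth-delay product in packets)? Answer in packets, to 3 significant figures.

Propagation delay = 3770 / 204000000 = 1.84804e-05 s.
BDP = R × t_prop = 696000000 × 1.84804e-05 = 12862.4 bits.
In packets of 16256 bits: 0.791 packets.

0.791 packets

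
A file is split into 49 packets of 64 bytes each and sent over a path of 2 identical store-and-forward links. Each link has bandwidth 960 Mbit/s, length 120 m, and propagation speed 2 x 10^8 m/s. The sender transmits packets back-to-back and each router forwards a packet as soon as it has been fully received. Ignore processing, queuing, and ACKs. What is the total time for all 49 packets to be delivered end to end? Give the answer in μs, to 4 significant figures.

27.87 μs

Per-hop transmission t_tx = L/R = 512/960000000 = 0.533333 μs.
Per-hop propagation t_prop = 120/200000000 = 0.6 μs.
Pipeline fill: first packet needs 2·t_tx to clear all hops; remaining 48 packets each add one t_tx.
Total = (2+49-1)·t_tx + 2·t_prop = 50·0.533333 + 2·0.6 = 27.87 μs.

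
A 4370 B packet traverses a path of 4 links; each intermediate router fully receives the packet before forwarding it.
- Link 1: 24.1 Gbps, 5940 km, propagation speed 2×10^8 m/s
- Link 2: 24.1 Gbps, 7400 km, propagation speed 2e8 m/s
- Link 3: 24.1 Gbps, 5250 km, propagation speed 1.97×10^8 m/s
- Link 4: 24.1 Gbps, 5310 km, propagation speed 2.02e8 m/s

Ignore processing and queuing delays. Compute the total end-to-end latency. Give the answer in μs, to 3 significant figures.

L = 4370 × 8 = 34960 bits.
Transmission delay per hop = L/R = 34960/24100000000 = 1.45062 μs; 4 hops → 5.80249 μs.
Propagation delays (d/s per hop): 29700, 37000, 26649.7, 26287.1 μs; sum = 119637 μs.
End-to-end = 120000 μs.

120000 μs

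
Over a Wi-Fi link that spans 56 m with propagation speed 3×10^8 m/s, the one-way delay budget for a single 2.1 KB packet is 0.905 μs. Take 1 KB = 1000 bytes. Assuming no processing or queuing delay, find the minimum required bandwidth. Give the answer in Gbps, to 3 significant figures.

23.4 Gbps

L = 16800 bits.
Propagation delay = 56 / 300000000 = 0.186667 μs.
Transmission budget = 0.905 − 0.186667 = 0.718333 μs.
R ≥ L / t_tx = 16800 bits / 7.18333e-07 s = 23.4 Gbps.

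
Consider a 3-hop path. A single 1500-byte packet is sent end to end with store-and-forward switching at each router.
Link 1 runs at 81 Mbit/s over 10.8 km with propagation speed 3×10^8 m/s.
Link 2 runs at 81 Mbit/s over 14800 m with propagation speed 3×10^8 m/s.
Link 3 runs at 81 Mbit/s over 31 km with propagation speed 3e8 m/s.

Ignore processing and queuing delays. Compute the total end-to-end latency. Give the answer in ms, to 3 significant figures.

L = 1500 × 8 = 12000 bits.
Transmission delay per hop = L/R = 12000/81000000 = 0.148148 ms; 3 hops → 0.444444 ms.
Propagation delays (d/s per hop): 0.036, 0.0493333, 0.103333 ms; sum = 0.188667 ms.
End-to-end = 0.633 ms.

0.633 ms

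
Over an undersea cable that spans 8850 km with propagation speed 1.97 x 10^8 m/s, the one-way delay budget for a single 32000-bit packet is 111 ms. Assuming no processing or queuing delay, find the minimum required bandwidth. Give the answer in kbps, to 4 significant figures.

484.3 kbps

Propagation delay = 8850000 / 197000000 = 44.9239 ms.
Transmission budget = 111 − 44.9239 = 66.0761 ms.
R ≥ L / t_tx = 32000 bits / 0.0660761 s = 484.3 kbps.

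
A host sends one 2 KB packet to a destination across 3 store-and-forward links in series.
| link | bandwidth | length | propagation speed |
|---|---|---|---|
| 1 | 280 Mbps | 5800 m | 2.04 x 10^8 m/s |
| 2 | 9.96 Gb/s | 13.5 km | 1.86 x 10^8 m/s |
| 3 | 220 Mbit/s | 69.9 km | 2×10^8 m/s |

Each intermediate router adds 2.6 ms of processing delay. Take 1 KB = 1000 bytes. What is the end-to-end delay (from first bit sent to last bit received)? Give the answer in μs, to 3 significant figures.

L = 16000 bits.
Transmission delays (L/R per hop): 57.1429, 1.60643, 72.7273 μs; sum = 131.477 μs.
Propagation delays (d/s per hop): 28.4314, 72.5806, 349.5 μs; sum = 450.512 μs.
Processing at 2 router(s): 2 × 2.6 ms = 5200 μs.
End-to-end = 5780 μs.

5780 μs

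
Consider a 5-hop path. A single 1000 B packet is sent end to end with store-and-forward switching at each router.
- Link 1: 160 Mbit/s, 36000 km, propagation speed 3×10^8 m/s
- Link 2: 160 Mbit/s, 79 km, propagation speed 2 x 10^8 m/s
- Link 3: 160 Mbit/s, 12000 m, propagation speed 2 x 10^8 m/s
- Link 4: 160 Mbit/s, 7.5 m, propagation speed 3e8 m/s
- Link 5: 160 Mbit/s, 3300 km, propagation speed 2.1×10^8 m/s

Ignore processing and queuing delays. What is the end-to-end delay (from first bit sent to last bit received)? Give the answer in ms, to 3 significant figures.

136 ms

L = 1000 × 8 = 8000 bits.
Transmission delay per hop = L/R = 8000/160000000 = 0.05 ms; 5 hops → 0.25 ms.
Propagation delays (d/s per hop): 120, 0.395, 0.06, 2.5e-05, 15.7143 ms; sum = 136.169 ms.
End-to-end = 136 ms.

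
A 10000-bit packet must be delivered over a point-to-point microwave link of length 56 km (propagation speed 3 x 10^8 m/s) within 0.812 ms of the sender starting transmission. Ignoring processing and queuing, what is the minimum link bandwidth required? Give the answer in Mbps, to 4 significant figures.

Propagation delay = 56000 / 300000000 = 0.186667 ms.
Transmission budget = 0.812 − 0.186667 = 0.625333 ms.
R ≥ L / t_tx = 10000 bits / 0.000625333 s = 15.99 Mbps.

15.99 Mbps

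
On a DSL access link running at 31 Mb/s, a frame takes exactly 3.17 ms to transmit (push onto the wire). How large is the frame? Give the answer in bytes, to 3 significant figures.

12300 bytes

L = R × t_tx = 31000000 b/s × 0.00317 s = 98270 bits.
In bytes: 98270 / 8 = 12300 bytes.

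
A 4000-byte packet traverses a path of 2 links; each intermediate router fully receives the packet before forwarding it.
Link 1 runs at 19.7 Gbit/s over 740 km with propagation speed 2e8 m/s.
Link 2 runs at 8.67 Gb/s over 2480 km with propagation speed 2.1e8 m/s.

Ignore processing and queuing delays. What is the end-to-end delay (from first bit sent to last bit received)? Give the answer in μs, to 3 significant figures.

L = 4000 × 8 = 32000 bits.
Transmission delays (L/R per hop): 1.62437, 3.69089 μs; sum = 5.31525 μs.
Propagation delays (d/s per hop): 3700, 11809.5 μs; sum = 15509.5 μs.
End-to-end = 15500 μs.

15500 μs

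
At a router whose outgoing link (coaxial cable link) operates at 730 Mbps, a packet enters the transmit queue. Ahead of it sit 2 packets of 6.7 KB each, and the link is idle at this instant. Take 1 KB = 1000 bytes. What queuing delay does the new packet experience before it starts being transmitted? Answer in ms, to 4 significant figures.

0.1468 ms

Each queued packet: L/R = 53600/730000000 = 0.0734247 ms.
2 queued → 0.146849 ms.
Queuing delay = 0.1468 ms.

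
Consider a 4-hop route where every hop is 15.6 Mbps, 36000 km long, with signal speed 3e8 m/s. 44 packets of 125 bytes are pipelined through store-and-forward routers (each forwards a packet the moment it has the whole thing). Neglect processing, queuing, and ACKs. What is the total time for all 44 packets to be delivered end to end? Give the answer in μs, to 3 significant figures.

Per-hop transmission t_tx = L/R = 1000/15600000 = 64.1026 μs.
Per-hop propagation t_prop = 36000000/300000000 = 120000 μs.
Pipeline fill: first packet needs 4·t_tx to clear all hops; remaining 43 packets each add one t_tx.
Total = (4+44-1)·t_tx + 4·t_prop = 47·64.1026 + 4·120000 = 483000 μs.

483000 μs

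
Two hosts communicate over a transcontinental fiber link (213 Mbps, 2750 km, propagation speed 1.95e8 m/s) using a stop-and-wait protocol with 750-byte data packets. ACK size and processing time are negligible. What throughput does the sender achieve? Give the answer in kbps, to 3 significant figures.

213 kbps

t_tx = L/R = 6000/213000000 = 2.8169e-05 s.
t_prop = 2750000/195000000 = 0.0141026 s; RTT = 0.0282051 s.
Cycle = t_tx + RTT = 0.0282333 s.
Throughput = L / cycle = 6000 / 0.0282333 = 213 kbps.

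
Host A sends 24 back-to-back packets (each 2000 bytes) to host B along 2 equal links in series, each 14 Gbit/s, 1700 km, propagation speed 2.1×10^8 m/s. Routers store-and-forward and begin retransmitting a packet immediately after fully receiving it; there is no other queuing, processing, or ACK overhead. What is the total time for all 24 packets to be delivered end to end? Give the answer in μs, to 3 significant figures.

Per-hop transmission t_tx = L/R = 16000/14000000000 = 1.14286 μs.
Per-hop propagation t_prop = 1700000/210000000 = 8095.24 μs.
Pipeline fill: first packet needs 2·t_tx to clear all hops; remaining 23 packets each add one t_tx.
Total = (2+24-1)·t_tx + 2·t_prop = 25·1.14286 + 2·8095.24 = 16200 μs.

16200 μs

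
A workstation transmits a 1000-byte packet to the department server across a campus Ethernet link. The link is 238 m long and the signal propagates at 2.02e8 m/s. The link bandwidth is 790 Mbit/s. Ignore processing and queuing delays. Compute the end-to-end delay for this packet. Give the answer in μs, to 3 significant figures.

11.3 μs

L = 1000 × 8 = 8000 bits.
Transmission delay = L/R = 8000 / 790000000 = 10.1266 μs.
Propagation delay = d/s = 238 m / 202000000 m/s = 1.17822 μs.
Total = 11.3 μs.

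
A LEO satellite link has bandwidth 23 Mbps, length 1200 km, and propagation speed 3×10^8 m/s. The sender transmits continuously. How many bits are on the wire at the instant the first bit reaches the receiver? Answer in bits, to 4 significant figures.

Propagation delay = 1200000 / 300000000 = 0.004 s.
BDP = R × t_prop = 23000000 × 0.004 = 92000 bits.

92000 bits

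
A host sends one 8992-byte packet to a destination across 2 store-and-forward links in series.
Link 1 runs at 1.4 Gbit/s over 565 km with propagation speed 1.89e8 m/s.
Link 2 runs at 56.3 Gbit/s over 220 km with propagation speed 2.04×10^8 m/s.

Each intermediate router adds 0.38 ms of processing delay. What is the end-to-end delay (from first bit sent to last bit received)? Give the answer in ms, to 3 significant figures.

4.50 ms

L = 8992 × 8 = 71936 bits.
Transmission delays (L/R per hop): 0.0513829, 0.00127773 ms; sum = 0.0526606 ms.
Propagation delays (d/s per hop): 2.98942, 1.07843 ms; sum = 4.06785 ms.
Processing at 1 router(s): 1 × 0.38 ms = 0.38 ms.
End-to-end = 4.50 ms.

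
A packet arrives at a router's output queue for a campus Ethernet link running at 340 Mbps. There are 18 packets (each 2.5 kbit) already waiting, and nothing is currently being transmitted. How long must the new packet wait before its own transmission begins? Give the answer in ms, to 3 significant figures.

Each queued packet: L/R = 2500/340000000 = 0.00735294 ms.
18 queued → 0.132353 ms.
Queuing delay = 0.132 ms.

0.132 ms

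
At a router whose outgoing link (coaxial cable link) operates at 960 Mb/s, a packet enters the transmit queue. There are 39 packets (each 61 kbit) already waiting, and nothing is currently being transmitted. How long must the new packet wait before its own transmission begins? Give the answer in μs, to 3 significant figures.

2480 μs

Each queued packet: L/R = 61000/960000000 = 63.5417 μs.
39 queued → 2478.13 μs.
Queuing delay = 2480 μs.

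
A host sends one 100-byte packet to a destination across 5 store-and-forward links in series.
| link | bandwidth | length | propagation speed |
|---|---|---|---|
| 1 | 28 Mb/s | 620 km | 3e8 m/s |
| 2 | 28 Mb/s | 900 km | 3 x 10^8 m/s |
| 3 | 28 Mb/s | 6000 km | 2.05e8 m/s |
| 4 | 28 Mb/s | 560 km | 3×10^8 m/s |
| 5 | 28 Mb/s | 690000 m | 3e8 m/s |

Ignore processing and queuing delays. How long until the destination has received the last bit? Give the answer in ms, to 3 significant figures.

L = 100 × 8 = 800 bits.
Transmission delay per hop = L/R = 800/28000000 = 0.0285714 ms; 5 hops → 0.142857 ms.
Propagation delays (d/s per hop): 2.06667, 3, 29.2683, 1.86667, 2.3 ms; sum = 38.5016 ms.
End-to-end = 38.6 ms.

38.6 ms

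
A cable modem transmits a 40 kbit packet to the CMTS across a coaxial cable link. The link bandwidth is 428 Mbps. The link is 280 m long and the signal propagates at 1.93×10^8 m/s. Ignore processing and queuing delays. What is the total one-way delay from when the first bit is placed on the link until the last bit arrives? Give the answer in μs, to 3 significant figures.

94.9 μs

L = 40000 bits.
Transmission delay = L/R = 40000 / 428000000 = 93.4579 μs.
Propagation delay = d/s = 280 m / 193000000 m/s = 1.45078 μs.
Total = 94.9 μs.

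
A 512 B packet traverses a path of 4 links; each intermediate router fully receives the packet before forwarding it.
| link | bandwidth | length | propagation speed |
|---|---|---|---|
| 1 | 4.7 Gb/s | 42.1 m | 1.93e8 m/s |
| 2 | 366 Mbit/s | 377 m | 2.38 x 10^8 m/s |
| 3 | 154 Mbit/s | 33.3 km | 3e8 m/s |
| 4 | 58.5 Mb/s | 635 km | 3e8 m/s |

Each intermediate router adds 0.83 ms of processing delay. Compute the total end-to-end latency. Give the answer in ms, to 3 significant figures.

L = 512 × 8 = 4096 bits.
Transmission delays (L/R per hop): 0.000871489, 0.0111913, 0.0265974, 0.0700171 ms; sum = 0.108677 ms.
Propagation delays (d/s per hop): 0.000218135, 0.00158403, 0.111, 2.11667 ms; sum = 2.22947 ms.
Processing at 3 router(s): 3 × 0.83 ms = 2.49 ms.
End-to-end = 4.83 ms.

4.83 ms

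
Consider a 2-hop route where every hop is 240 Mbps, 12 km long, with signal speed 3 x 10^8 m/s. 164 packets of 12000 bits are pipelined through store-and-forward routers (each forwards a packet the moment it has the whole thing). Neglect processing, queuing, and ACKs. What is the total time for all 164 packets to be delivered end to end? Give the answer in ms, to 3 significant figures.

8.33 ms

Per-hop transmission t_tx = L/R = 12000/240000000 = 0.05 ms.
Per-hop propagation t_prop = 12000/300000000 = 0.04 ms.
Pipeline fill: first packet needs 2·t_tx to clear all hops; remaining 163 packets each add one t_tx.
Total = (2+164-1)·t_tx + 2·t_prop = 165·0.05 + 2·0.04 = 8.33 ms.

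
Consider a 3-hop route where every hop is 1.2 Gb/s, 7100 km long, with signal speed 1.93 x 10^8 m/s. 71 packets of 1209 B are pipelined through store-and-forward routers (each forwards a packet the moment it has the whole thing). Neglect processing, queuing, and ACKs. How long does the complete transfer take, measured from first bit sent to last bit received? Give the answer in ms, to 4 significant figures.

111.0 ms

Per-hop transmission t_tx = L/R = 9672/1200000000 = 0.00806 ms.
Per-hop propagation t_prop = 7100000/193000000 = 36.7876 ms.
Pipeline fill: first packet needs 3·t_tx to clear all hops; remaining 70 packets each add one t_tx.
Total = (3+71-1)·t_tx + 3·t_prop = 73·0.00806 + 3·36.7876 = 111.0 ms.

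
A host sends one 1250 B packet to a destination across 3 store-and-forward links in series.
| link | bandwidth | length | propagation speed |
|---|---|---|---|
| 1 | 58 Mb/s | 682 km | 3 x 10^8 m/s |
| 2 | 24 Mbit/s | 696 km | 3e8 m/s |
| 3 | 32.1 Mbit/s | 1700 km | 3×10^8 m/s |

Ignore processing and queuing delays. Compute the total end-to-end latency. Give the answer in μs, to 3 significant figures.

11200 μs

L = 1250 × 8 = 10000 bits.
Transmission delays (L/R per hop): 172.414, 416.667, 311.526 μs; sum = 900.607 μs.
Propagation delays (d/s per hop): 2273.33, 2320, 5666.67 μs; sum = 10260 μs.
End-to-end = 11200 μs.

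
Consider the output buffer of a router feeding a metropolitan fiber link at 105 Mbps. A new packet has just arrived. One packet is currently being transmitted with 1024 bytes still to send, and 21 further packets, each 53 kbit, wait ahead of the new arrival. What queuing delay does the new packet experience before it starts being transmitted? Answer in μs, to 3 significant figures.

Each queued packet: L/R = 53000/105000000 = 504.762 μs.
21 queued → 10600 μs.
Plus remaining 8192 bits of current packet: 78.019 μs.
Queuing delay = 10700 μs.

10700 μs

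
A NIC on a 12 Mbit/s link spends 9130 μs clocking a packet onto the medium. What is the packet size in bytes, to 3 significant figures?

13700 bytes

L = R × t_tx = 12000000 b/s × 0.00913 s = 109560 bits.
In bytes: 109560 / 8 = 13700 bytes.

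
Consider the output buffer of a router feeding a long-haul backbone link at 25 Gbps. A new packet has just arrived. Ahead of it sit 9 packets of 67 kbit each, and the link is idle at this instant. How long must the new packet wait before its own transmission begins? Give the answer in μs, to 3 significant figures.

Each queued packet: L/R = 67000/25000000000 = 2.68 μs.
9 queued → 24.12 μs.
Queuing delay = 24.1 μs.

24.1 μs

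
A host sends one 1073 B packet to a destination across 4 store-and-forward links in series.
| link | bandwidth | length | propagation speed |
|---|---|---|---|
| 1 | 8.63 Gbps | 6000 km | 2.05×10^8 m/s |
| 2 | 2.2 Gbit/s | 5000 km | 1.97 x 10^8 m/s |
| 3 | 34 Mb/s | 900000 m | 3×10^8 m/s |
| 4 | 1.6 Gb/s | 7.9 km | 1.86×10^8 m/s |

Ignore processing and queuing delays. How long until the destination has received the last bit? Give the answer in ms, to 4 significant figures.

57.95 ms

L = 1073 × 8 = 8584 bits.
Transmission delays (L/R per hop): 0.00099467, 0.00390182, 0.252471, 0.005365 ms; sum = 0.262732 ms.
Propagation delays (d/s per hop): 29.2683, 25.3807, 3, 0.0424731 ms; sum = 57.6915 ms.
End-to-end = 57.95 ms.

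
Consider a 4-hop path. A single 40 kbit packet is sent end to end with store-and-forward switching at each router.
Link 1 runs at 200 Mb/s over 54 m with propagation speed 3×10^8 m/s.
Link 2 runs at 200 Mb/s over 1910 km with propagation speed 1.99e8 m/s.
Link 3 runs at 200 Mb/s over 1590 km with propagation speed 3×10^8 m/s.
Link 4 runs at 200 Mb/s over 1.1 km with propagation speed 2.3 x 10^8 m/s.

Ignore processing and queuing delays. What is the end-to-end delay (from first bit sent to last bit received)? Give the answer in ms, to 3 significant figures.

15.7 ms

L = 40000 bits.
Transmission delay per hop = L/R = 40000/200000000 = 0.2 ms; 4 hops → 0.8 ms.
Propagation delays (d/s per hop): 0.00018, 9.59799, 5.3, 0.00478261 ms; sum = 14.903 ms.
End-to-end = 15.7 ms.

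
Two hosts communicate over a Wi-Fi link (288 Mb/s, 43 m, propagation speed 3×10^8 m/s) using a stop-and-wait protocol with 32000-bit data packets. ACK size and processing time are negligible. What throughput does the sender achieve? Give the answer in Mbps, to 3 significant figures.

287 Mbps

t_tx = L/R = 32000/288000000 = 0.000111111 s.
t_prop = 43/300000000 = 1.43333e-07 s; RTT = 2.86667e-07 s.
Cycle = t_tx + RTT = 0.000111398 s.
Throughput = L / cycle = 32000 / 0.000111398 = 287 Mbps.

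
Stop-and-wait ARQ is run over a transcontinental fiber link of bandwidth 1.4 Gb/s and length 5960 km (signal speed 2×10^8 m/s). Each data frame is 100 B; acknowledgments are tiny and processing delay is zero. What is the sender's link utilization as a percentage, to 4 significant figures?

t_tx = L/R = 800/1400000000 = 5.71429e-07 s.
t_prop = 5960000/200000000 = 0.0298 s; RTT = 0.0596 s.
Cycle = t_tx + RTT = 0.0596006 s.
Utilization = t_tx / cycle = 5.71429e-07/0.0596006 = 0.0009588 %.

0.0009588 %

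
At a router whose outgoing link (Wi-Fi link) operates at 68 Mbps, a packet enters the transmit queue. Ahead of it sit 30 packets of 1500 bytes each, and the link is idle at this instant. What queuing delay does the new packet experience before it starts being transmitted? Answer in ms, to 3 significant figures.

Each queued packet: L/R = 12000/68000000 = 0.176471 ms.
30 queued → 5.29412 ms.
Queuing delay = 5.29 ms.

5.29 ms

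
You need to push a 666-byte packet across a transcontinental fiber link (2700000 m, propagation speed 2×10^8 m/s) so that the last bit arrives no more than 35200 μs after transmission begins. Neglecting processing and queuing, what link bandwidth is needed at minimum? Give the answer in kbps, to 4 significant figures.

245.5 kbps

L = 5328 bits.
Propagation delay = 2700000 / 200000000 = 13500 μs.
Transmission budget = 35200 − 13500 = 21700 μs.
R ≥ L / t_tx = 5328 bits / 0.0217 s = 245.5 kbps.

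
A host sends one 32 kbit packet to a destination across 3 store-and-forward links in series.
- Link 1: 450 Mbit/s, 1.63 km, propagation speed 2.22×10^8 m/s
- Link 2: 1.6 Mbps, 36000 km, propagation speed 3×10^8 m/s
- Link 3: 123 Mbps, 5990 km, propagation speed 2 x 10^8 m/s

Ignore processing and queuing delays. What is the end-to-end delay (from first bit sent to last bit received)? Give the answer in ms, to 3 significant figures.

170 ms

L = 32000 bits.
Transmission delays (L/R per hop): 0.0711111, 20, 0.260163 ms; sum = 20.3313 ms.
Propagation delays (d/s per hop): 0.00734234, 120, 29.95 ms; sum = 149.957 ms.
End-to-end = 170 ms.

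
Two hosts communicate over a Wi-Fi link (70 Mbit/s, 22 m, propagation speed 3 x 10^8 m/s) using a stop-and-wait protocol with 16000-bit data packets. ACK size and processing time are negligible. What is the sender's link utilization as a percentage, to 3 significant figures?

99.9 %

t_tx = L/R = 16000/70000000 = 0.000228571 s.
t_prop = 22/300000000 = 7.33333e-08 s; RTT = 1.46667e-07 s.
Cycle = t_tx + RTT = 0.000228718 s.
Utilization = t_tx / cycle = 0.000228571/0.000228718 = 99.9 %.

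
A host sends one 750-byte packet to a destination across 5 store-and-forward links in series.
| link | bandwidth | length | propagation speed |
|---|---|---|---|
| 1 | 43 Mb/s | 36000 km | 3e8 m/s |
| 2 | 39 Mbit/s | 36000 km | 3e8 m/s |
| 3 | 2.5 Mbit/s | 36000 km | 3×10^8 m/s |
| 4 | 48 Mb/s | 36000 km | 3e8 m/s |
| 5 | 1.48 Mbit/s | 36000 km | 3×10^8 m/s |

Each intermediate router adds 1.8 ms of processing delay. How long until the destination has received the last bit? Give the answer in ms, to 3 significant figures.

L = 750 × 8 = 6000 bits.
Transmission delays (L/R per hop): 0.139535, 0.153846, 2.4, 0.125, 4.05405 ms; sum = 6.87244 ms.
Propagation delays (d/s per hop): 120, 120, 120, 120, 120 ms; sum = 600 ms.
Processing at 4 router(s): 4 × 1.8 ms = 7.2 ms.
End-to-end = 614 ms.

614 ms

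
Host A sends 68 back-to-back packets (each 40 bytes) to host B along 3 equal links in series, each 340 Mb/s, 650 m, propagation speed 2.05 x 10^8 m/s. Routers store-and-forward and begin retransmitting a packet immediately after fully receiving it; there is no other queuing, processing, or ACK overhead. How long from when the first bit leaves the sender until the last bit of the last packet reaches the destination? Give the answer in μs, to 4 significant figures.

Per-hop transmission t_tx = L/R = 320/340000000 = 0.941176 μs.
Per-hop propagation t_prop = 650/2.05e+08 = 3.17073 μs.
Pipeline fill: first packet needs 3·t_tx to clear all hops; remaining 67 packets each add one t_tx.
Total = (3+68-1)·t_tx + 3·t_prop = 70·0.941176 + 3·3.17073 = 75.39 μs.

75.39 μs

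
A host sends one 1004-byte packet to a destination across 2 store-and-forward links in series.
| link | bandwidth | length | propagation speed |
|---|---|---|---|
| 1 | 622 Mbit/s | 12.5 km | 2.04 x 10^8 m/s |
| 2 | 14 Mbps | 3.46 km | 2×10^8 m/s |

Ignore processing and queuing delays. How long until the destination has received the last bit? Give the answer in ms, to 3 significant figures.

L = 1004 × 8 = 8032 bits.
Transmission delays (L/R per hop): 0.0129132, 0.573714 ms; sum = 0.586627 ms.
Propagation delays (d/s per hop): 0.0612745, 0.0173 ms; sum = 0.0785745 ms.
End-to-end = 0.665 ms.

0.665 ms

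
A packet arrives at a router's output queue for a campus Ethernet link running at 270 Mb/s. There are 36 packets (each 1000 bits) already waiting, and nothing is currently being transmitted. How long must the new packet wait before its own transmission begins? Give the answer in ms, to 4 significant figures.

0.1333 ms

Each queued packet: L/R = 1000/270000000 = 0.0037037 ms.
36 queued → 0.133333 ms.
Queuing delay = 0.1333 ms.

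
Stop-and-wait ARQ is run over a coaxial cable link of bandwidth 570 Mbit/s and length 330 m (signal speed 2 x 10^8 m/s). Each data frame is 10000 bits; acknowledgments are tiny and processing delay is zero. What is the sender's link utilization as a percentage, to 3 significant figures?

84.2 %

t_tx = L/R = 10000/570000000 = 1.75439e-05 s.
t_prop = 330/200000000 = 1.65e-06 s; RTT = 3.3e-06 s.
Cycle = t_tx + RTT = 2.08439e-05 s.
Utilization = t_tx / cycle = 1.75439e-05/2.08439e-05 = 84.2 %.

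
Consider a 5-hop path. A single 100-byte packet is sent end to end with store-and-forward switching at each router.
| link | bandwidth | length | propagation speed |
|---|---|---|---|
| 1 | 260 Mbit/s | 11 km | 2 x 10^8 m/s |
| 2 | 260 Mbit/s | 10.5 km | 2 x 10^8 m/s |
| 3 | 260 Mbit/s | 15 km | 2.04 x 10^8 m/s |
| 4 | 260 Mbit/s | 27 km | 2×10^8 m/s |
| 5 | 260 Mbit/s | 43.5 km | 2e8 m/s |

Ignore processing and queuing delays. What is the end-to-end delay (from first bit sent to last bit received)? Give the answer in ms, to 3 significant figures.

L = 100 × 8 = 800 bits.
Transmission delay per hop = L/R = 800/260000000 = 0.00307692 ms; 5 hops → 0.0153846 ms.
Propagation delays (d/s per hop): 0.055, 0.0525, 0.0735294, 0.135, 0.2175 ms; sum = 0.533529 ms.
End-to-end = 0.549 ms.

0.549 ms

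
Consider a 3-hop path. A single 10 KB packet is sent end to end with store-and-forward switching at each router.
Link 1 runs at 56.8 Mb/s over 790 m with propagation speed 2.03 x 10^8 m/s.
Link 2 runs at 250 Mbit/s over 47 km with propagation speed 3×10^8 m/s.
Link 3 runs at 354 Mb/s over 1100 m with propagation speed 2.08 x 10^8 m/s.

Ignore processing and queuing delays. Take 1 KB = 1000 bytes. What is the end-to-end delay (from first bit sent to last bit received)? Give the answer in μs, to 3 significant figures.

2120 μs

L = 80000 bits.
Transmission delays (L/R per hop): 1408.45, 320, 225.989 μs; sum = 1954.44 μs.
Propagation delays (d/s per hop): 3.89163, 156.667, 5.28846 μs; sum = 165.847 μs.
End-to-end = 2120 μs.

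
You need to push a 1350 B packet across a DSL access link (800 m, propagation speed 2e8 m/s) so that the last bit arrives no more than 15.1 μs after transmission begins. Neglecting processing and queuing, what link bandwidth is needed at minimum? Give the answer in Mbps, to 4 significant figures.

973.0 Mbps

L = 10800 bits.
Propagation delay = 800 / 200000000 = 4 μs.
Transmission budget = 15.1 − 4 = 11.1 μs.
R ≥ L / t_tx = 10800 bits / 1.11e-05 s = 973.0 Mbps.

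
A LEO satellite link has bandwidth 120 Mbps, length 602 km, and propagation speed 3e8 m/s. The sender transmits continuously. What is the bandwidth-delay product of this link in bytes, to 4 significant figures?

Propagation delay = 602000 / 300000000 = 0.00200667 s.
BDP = R × t_prop = 120000000 × 0.00200667 = 240800 bits.
In bytes: 240800/8 = 30100 bytes.

30100 bytes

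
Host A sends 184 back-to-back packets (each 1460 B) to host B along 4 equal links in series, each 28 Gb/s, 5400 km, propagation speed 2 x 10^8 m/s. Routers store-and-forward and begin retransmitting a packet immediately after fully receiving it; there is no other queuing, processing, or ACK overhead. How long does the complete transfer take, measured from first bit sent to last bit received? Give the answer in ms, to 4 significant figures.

Per-hop transmission t_tx = L/R = 11680/28000000000 = 0.000417143 ms.
Per-hop propagation t_prop = 5400000/200000000 = 27 ms.
Pipeline fill: first packet needs 4·t_tx to clear all hops; remaining 183 packets each add one t_tx.
Total = (4+184-1)·t_tx + 4·t_prop = 187·0.000417143 + 4·27 = 108.1 ms.

108.1 ms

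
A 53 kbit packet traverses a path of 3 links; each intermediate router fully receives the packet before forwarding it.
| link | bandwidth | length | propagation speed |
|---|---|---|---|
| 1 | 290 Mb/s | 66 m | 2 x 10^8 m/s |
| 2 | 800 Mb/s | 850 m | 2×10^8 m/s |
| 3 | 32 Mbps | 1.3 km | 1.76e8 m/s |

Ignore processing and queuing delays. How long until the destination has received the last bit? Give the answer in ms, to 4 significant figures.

1.917 ms

L = 53000 bits.
Transmission delays (L/R per hop): 0.182759, 0.06625, 1.65625 ms; sum = 1.90526 ms.
Propagation delays (d/s per hop): 0.00033, 0.00425, 0.00738636 ms; sum = 0.0119664 ms.
End-to-end = 1.917 ms.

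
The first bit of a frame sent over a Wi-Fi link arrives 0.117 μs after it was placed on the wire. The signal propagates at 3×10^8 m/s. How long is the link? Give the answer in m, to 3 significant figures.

d = s × t_prop = 300000000 × 1.17e-07 = 35.1 m.

35.1 m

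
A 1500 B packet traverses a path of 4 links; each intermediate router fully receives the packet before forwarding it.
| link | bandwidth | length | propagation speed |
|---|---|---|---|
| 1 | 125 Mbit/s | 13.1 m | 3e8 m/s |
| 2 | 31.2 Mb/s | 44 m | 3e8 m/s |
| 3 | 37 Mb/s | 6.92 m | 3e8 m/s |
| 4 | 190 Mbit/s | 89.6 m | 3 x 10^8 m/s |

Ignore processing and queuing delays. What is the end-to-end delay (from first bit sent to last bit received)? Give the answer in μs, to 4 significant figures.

868.6 μs

L = 1500 × 8 = 12000 bits.
Transmission delays (L/R per hop): 96, 384.615, 324.324, 63.1579 μs; sum = 868.098 μs.
Propagation delays (d/s per hop): 0.0436667, 0.146667, 0.0230667, 0.298667 μs; sum = 0.512067 μs.
End-to-end = 868.6 μs.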